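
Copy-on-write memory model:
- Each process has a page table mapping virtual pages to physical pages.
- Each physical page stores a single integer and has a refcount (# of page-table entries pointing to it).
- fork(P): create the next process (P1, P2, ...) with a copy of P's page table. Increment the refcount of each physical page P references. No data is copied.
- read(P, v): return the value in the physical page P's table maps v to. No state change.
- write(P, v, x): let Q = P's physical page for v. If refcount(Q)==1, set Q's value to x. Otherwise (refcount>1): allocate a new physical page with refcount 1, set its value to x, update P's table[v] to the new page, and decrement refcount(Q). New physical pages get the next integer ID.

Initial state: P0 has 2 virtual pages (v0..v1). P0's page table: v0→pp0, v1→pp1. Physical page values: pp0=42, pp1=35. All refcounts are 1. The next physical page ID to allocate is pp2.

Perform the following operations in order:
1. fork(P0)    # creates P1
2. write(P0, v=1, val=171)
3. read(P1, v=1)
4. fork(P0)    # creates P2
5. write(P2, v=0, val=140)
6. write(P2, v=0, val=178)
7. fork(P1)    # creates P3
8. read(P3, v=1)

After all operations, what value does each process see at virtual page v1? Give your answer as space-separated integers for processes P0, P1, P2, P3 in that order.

Op 1: fork(P0) -> P1. 2 ppages; refcounts: pp0:2 pp1:2
Op 2: write(P0, v1, 171). refcount(pp1)=2>1 -> COPY to pp2. 3 ppages; refcounts: pp0:2 pp1:1 pp2:1
Op 3: read(P1, v1) -> 35. No state change.
Op 4: fork(P0) -> P2. 3 ppages; refcounts: pp0:3 pp1:1 pp2:2
Op 5: write(P2, v0, 140). refcount(pp0)=3>1 -> COPY to pp3. 4 ppages; refcounts: pp0:2 pp1:1 pp2:2 pp3:1
Op 6: write(P2, v0, 178). refcount(pp3)=1 -> write in place. 4 ppages; refcounts: pp0:2 pp1:1 pp2:2 pp3:1
Op 7: fork(P1) -> P3. 4 ppages; refcounts: pp0:3 pp1:2 pp2:2 pp3:1
Op 8: read(P3, v1) -> 35. No state change.
P0: v1 -> pp2 = 171
P1: v1 -> pp1 = 35
P2: v1 -> pp2 = 171
P3: v1 -> pp1 = 35

Answer: 171 35 171 35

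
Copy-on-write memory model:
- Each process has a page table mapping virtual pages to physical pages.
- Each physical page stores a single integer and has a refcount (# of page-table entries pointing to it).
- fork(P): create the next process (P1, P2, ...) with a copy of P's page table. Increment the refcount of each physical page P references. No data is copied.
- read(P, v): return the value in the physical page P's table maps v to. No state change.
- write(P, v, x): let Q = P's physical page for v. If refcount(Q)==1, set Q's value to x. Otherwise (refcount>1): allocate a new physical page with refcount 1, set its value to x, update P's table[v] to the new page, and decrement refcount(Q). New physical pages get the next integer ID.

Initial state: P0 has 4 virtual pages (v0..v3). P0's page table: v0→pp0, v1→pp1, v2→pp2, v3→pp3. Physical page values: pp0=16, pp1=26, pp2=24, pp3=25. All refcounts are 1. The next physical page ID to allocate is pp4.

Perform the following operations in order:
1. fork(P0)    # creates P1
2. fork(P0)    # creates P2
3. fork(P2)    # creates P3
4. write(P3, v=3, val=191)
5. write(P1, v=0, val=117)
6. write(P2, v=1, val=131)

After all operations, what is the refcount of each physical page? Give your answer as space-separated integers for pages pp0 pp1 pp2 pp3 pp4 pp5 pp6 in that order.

Op 1: fork(P0) -> P1. 4 ppages; refcounts: pp0:2 pp1:2 pp2:2 pp3:2
Op 2: fork(P0) -> P2. 4 ppages; refcounts: pp0:3 pp1:3 pp2:3 pp3:3
Op 3: fork(P2) -> P3. 4 ppages; refcounts: pp0:4 pp1:4 pp2:4 pp3:4
Op 4: write(P3, v3, 191). refcount(pp3)=4>1 -> COPY to pp4. 5 ppages; refcounts: pp0:4 pp1:4 pp2:4 pp3:3 pp4:1
Op 5: write(P1, v0, 117). refcount(pp0)=4>1 -> COPY to pp5. 6 ppages; refcounts: pp0:3 pp1:4 pp2:4 pp3:3 pp4:1 pp5:1
Op 6: write(P2, v1, 131). refcount(pp1)=4>1 -> COPY to pp6. 7 ppages; refcounts: pp0:3 pp1:3 pp2:4 pp3:3 pp4:1 pp5:1 pp6:1

Answer: 3 3 4 3 1 1 1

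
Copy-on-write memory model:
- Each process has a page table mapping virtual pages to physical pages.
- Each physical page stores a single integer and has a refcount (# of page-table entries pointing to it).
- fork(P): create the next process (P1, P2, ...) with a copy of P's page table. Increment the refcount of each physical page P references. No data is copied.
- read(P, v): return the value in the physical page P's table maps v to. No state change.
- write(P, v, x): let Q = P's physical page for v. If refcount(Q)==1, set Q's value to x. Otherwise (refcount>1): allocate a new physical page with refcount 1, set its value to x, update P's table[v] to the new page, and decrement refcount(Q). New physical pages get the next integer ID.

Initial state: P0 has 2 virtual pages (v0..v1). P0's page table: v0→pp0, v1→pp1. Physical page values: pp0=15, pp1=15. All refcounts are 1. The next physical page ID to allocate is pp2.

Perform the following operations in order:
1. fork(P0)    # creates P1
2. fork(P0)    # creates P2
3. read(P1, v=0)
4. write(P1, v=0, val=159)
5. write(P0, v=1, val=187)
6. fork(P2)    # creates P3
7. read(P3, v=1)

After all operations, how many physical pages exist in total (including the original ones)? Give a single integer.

Answer: 4

Derivation:
Op 1: fork(P0) -> P1. 2 ppages; refcounts: pp0:2 pp1:2
Op 2: fork(P0) -> P2. 2 ppages; refcounts: pp0:3 pp1:3
Op 3: read(P1, v0) -> 15. No state change.
Op 4: write(P1, v0, 159). refcount(pp0)=3>1 -> COPY to pp2. 3 ppages; refcounts: pp0:2 pp1:3 pp2:1
Op 5: write(P0, v1, 187). refcount(pp1)=3>1 -> COPY to pp3. 4 ppages; refcounts: pp0:2 pp1:2 pp2:1 pp3:1
Op 6: fork(P2) -> P3. 4 ppages; refcounts: pp0:3 pp1:3 pp2:1 pp3:1
Op 7: read(P3, v1) -> 15. No state change.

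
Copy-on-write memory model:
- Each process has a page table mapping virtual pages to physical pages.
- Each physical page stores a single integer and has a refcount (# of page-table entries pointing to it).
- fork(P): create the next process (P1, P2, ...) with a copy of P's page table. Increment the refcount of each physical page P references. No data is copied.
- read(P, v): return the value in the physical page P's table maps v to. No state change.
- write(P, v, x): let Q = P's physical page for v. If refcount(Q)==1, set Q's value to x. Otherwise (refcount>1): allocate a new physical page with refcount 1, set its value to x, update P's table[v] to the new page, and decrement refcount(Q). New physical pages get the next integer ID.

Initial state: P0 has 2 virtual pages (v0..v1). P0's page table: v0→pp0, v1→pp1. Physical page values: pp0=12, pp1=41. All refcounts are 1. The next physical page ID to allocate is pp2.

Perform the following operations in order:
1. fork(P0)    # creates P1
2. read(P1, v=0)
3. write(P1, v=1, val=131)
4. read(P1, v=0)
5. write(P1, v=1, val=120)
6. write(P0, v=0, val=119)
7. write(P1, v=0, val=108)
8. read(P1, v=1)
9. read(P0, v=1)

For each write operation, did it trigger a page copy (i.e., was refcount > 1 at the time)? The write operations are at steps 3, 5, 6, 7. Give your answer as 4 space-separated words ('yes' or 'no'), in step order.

Op 1: fork(P0) -> P1. 2 ppages; refcounts: pp0:2 pp1:2
Op 2: read(P1, v0) -> 12. No state change.
Op 3: write(P1, v1, 131). refcount(pp1)=2>1 -> COPY to pp2. 3 ppages; refcounts: pp0:2 pp1:1 pp2:1
Op 4: read(P1, v0) -> 12. No state change.
Op 5: write(P1, v1, 120). refcount(pp2)=1 -> write in place. 3 ppages; refcounts: pp0:2 pp1:1 pp2:1
Op 6: write(P0, v0, 119). refcount(pp0)=2>1 -> COPY to pp3. 4 ppages; refcounts: pp0:1 pp1:1 pp2:1 pp3:1
Op 7: write(P1, v0, 108). refcount(pp0)=1 -> write in place. 4 ppages; refcounts: pp0:1 pp1:1 pp2:1 pp3:1
Op 8: read(P1, v1) -> 120. No state change.
Op 9: read(P0, v1) -> 41. No state change.

yes no yes no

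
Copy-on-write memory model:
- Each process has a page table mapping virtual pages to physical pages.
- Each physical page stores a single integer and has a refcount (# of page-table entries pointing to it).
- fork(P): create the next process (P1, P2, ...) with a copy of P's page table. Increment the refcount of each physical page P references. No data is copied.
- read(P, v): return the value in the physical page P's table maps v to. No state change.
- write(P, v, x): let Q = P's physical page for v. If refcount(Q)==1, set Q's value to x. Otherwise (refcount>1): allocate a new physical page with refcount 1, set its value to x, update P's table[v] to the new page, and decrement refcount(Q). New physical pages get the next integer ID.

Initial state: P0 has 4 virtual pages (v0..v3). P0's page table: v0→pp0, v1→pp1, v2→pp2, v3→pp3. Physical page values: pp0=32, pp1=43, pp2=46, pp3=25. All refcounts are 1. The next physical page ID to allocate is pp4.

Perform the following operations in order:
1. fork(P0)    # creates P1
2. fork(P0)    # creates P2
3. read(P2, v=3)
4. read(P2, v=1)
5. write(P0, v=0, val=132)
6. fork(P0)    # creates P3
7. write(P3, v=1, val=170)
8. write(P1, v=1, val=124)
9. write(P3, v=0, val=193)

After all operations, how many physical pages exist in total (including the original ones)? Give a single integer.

Op 1: fork(P0) -> P1. 4 ppages; refcounts: pp0:2 pp1:2 pp2:2 pp3:2
Op 2: fork(P0) -> P2. 4 ppages; refcounts: pp0:3 pp1:3 pp2:3 pp3:3
Op 3: read(P2, v3) -> 25. No state change.
Op 4: read(P2, v1) -> 43. No state change.
Op 5: write(P0, v0, 132). refcount(pp0)=3>1 -> COPY to pp4. 5 ppages; refcounts: pp0:2 pp1:3 pp2:3 pp3:3 pp4:1
Op 6: fork(P0) -> P3. 5 ppages; refcounts: pp0:2 pp1:4 pp2:4 pp3:4 pp4:2
Op 7: write(P3, v1, 170). refcount(pp1)=4>1 -> COPY to pp5. 6 ppages; refcounts: pp0:2 pp1:3 pp2:4 pp3:4 pp4:2 pp5:1
Op 8: write(P1, v1, 124). refcount(pp1)=3>1 -> COPY to pp6. 7 ppages; refcounts: pp0:2 pp1:2 pp2:4 pp3:4 pp4:2 pp5:1 pp6:1
Op 9: write(P3, v0, 193). refcount(pp4)=2>1 -> COPY to pp7. 8 ppages; refcounts: pp0:2 pp1:2 pp2:4 pp3:4 pp4:1 pp5:1 pp6:1 pp7:1

Answer: 8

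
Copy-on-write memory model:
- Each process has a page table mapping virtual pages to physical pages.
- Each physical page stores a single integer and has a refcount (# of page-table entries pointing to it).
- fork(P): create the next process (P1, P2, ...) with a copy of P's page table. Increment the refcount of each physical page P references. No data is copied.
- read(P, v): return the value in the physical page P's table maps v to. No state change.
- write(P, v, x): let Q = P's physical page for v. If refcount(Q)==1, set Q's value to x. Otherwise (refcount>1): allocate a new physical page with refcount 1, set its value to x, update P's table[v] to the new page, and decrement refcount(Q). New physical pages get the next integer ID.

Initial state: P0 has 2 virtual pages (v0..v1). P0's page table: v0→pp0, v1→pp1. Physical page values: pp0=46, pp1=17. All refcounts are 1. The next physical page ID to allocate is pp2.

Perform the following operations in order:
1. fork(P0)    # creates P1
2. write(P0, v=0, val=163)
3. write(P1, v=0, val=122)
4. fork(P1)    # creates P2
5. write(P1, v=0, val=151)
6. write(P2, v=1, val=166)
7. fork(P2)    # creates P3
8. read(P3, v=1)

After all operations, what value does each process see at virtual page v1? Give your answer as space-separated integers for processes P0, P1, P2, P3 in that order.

Answer: 17 17 166 166

Derivation:
Op 1: fork(P0) -> P1. 2 ppages; refcounts: pp0:2 pp1:2
Op 2: write(P0, v0, 163). refcount(pp0)=2>1 -> COPY to pp2. 3 ppages; refcounts: pp0:1 pp1:2 pp2:1
Op 3: write(P1, v0, 122). refcount(pp0)=1 -> write in place. 3 ppages; refcounts: pp0:1 pp1:2 pp2:1
Op 4: fork(P1) -> P2. 3 ppages; refcounts: pp0:2 pp1:3 pp2:1
Op 5: write(P1, v0, 151). refcount(pp0)=2>1 -> COPY to pp3. 4 ppages; refcounts: pp0:1 pp1:3 pp2:1 pp3:1
Op 6: write(P2, v1, 166). refcount(pp1)=3>1 -> COPY to pp4. 5 ppages; refcounts: pp0:1 pp1:2 pp2:1 pp3:1 pp4:1
Op 7: fork(P2) -> P3. 5 ppages; refcounts: pp0:2 pp1:2 pp2:1 pp3:1 pp4:2
Op 8: read(P3, v1) -> 166. No state change.
P0: v1 -> pp1 = 17
P1: v1 -> pp1 = 17
P2: v1 -> pp4 = 166
P3: v1 -> pp4 = 166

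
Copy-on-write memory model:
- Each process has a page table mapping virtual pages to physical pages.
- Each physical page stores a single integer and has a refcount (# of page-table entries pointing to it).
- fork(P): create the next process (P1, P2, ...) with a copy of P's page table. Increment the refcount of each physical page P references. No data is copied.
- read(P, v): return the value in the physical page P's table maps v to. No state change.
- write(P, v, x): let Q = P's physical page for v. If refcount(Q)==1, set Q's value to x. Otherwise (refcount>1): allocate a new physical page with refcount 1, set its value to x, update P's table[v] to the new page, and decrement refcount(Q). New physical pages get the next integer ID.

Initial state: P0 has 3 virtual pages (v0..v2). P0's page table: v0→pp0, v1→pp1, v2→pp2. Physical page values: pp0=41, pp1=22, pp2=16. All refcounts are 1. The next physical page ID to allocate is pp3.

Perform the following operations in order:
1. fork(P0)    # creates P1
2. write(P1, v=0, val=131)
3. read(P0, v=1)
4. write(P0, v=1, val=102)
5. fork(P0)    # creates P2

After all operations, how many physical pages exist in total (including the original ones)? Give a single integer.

Op 1: fork(P0) -> P1. 3 ppages; refcounts: pp0:2 pp1:2 pp2:2
Op 2: write(P1, v0, 131). refcount(pp0)=2>1 -> COPY to pp3. 4 ppages; refcounts: pp0:1 pp1:2 pp2:2 pp3:1
Op 3: read(P0, v1) -> 22. No state change.
Op 4: write(P0, v1, 102). refcount(pp1)=2>1 -> COPY to pp4. 5 ppages; refcounts: pp0:1 pp1:1 pp2:2 pp3:1 pp4:1
Op 5: fork(P0) -> P2. 5 ppages; refcounts: pp0:2 pp1:1 pp2:3 pp3:1 pp4:2

Answer: 5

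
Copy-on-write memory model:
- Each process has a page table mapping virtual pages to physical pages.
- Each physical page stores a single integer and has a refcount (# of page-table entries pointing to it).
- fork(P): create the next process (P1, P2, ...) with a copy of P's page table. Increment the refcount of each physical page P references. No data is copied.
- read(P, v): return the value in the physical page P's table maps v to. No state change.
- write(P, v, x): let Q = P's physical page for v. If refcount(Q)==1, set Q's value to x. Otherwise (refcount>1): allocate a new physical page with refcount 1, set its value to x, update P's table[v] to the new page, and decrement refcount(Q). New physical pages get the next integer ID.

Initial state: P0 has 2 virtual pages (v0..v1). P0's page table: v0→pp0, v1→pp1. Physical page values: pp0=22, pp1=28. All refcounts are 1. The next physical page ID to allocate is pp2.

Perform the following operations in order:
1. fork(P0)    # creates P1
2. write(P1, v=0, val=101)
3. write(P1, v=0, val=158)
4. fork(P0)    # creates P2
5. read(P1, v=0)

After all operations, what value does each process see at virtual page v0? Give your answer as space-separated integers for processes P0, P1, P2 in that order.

Answer: 22 158 22

Derivation:
Op 1: fork(P0) -> P1. 2 ppages; refcounts: pp0:2 pp1:2
Op 2: write(P1, v0, 101). refcount(pp0)=2>1 -> COPY to pp2. 3 ppages; refcounts: pp0:1 pp1:2 pp2:1
Op 3: write(P1, v0, 158). refcount(pp2)=1 -> write in place. 3 ppages; refcounts: pp0:1 pp1:2 pp2:1
Op 4: fork(P0) -> P2. 3 ppages; refcounts: pp0:2 pp1:3 pp2:1
Op 5: read(P1, v0) -> 158. No state change.
P0: v0 -> pp0 = 22
P1: v0 -> pp2 = 158
P2: v0 -> pp0 = 22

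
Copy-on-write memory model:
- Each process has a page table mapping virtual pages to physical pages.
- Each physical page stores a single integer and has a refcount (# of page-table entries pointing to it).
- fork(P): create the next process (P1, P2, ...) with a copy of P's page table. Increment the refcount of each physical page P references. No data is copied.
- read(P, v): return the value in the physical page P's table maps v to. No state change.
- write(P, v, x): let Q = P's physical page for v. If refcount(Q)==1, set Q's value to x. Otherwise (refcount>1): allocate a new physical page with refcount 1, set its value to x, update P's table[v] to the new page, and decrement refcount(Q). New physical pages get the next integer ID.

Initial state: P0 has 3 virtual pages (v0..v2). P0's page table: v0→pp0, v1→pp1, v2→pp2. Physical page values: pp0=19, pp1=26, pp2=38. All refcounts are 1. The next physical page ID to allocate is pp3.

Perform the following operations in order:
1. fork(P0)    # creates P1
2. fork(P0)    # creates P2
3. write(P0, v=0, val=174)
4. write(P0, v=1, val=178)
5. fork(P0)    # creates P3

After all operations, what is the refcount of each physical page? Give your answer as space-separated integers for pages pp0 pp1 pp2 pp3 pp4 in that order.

Op 1: fork(P0) -> P1. 3 ppages; refcounts: pp0:2 pp1:2 pp2:2
Op 2: fork(P0) -> P2. 3 ppages; refcounts: pp0:3 pp1:3 pp2:3
Op 3: write(P0, v0, 174). refcount(pp0)=3>1 -> COPY to pp3. 4 ppages; refcounts: pp0:2 pp1:3 pp2:3 pp3:1
Op 4: write(P0, v1, 178). refcount(pp1)=3>1 -> COPY to pp4. 5 ppages; refcounts: pp0:2 pp1:2 pp2:3 pp3:1 pp4:1
Op 5: fork(P0) -> P3. 5 ppages; refcounts: pp0:2 pp1:2 pp2:4 pp3:2 pp4:2

Answer: 2 2 4 2 2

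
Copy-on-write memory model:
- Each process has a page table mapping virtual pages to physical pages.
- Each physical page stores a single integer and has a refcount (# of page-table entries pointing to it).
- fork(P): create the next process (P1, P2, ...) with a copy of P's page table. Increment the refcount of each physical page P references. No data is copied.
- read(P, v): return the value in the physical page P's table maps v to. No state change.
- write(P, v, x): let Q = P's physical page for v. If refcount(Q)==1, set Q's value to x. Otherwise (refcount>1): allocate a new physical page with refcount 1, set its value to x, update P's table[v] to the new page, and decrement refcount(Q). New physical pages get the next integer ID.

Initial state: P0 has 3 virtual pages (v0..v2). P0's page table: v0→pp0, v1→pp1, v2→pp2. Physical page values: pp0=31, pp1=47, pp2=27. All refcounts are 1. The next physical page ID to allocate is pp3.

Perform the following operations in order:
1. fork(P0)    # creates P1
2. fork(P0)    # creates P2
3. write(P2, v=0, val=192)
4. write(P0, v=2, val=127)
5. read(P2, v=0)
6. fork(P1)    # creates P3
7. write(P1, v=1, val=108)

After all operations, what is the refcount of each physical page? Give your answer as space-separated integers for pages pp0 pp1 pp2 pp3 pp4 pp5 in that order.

Answer: 3 3 3 1 1 1

Derivation:
Op 1: fork(P0) -> P1. 3 ppages; refcounts: pp0:2 pp1:2 pp2:2
Op 2: fork(P0) -> P2. 3 ppages; refcounts: pp0:3 pp1:3 pp2:3
Op 3: write(P2, v0, 192). refcount(pp0)=3>1 -> COPY to pp3. 4 ppages; refcounts: pp0:2 pp1:3 pp2:3 pp3:1
Op 4: write(P0, v2, 127). refcount(pp2)=3>1 -> COPY to pp4. 5 ppages; refcounts: pp0:2 pp1:3 pp2:2 pp3:1 pp4:1
Op 5: read(P2, v0) -> 192. No state change.
Op 6: fork(P1) -> P3. 5 ppages; refcounts: pp0:3 pp1:4 pp2:3 pp3:1 pp4:1
Op 7: write(P1, v1, 108). refcount(pp1)=4>1 -> COPY to pp5. 6 ppages; refcounts: pp0:3 pp1:3 pp2:3 pp3:1 pp4:1 pp5:1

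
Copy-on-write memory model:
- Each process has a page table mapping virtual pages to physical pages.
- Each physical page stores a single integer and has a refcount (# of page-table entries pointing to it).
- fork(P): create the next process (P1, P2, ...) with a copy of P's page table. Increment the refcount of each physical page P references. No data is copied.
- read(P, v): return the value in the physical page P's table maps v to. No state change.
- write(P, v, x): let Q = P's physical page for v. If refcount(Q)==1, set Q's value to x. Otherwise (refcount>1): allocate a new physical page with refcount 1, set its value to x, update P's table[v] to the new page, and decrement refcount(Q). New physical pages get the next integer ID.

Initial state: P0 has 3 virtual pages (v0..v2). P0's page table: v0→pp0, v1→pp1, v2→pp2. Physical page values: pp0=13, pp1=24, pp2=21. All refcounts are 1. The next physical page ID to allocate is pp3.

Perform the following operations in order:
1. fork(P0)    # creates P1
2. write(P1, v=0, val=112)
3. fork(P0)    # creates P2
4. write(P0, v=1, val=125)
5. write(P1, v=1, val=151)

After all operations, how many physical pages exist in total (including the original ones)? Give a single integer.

Answer: 6

Derivation:
Op 1: fork(P0) -> P1. 3 ppages; refcounts: pp0:2 pp1:2 pp2:2
Op 2: write(P1, v0, 112). refcount(pp0)=2>1 -> COPY to pp3. 4 ppages; refcounts: pp0:1 pp1:2 pp2:2 pp3:1
Op 3: fork(P0) -> P2. 4 ppages; refcounts: pp0:2 pp1:3 pp2:3 pp3:1
Op 4: write(P0, v1, 125). refcount(pp1)=3>1 -> COPY to pp4. 5 ppages; refcounts: pp0:2 pp1:2 pp2:3 pp3:1 pp4:1
Op 5: write(P1, v1, 151). refcount(pp1)=2>1 -> COPY to pp5. 6 ppages; refcounts: pp0:2 pp1:1 pp2:3 pp3:1 pp4:1 pp5:1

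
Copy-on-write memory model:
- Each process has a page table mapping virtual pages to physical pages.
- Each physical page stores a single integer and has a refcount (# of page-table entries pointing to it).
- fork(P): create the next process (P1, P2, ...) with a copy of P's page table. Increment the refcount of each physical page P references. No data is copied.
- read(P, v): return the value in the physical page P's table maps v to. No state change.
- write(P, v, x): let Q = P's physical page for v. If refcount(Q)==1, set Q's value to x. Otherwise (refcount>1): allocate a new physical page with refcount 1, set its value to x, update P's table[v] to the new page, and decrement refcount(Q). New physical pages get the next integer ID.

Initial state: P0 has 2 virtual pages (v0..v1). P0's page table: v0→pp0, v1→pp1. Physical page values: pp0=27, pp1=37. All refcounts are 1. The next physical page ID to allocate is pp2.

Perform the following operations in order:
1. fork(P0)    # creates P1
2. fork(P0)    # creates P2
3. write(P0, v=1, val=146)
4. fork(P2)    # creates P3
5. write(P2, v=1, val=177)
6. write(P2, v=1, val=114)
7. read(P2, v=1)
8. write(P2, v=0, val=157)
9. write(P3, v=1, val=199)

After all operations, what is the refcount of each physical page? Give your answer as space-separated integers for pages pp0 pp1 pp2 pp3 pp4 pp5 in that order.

Answer: 3 1 1 1 1 1

Derivation:
Op 1: fork(P0) -> P1. 2 ppages; refcounts: pp0:2 pp1:2
Op 2: fork(P0) -> P2. 2 ppages; refcounts: pp0:3 pp1:3
Op 3: write(P0, v1, 146). refcount(pp1)=3>1 -> COPY to pp2. 3 ppages; refcounts: pp0:3 pp1:2 pp2:1
Op 4: fork(P2) -> P3. 3 ppages; refcounts: pp0:4 pp1:3 pp2:1
Op 5: write(P2, v1, 177). refcount(pp1)=3>1 -> COPY to pp3. 4 ppages; refcounts: pp0:4 pp1:2 pp2:1 pp3:1
Op 6: write(P2, v1, 114). refcount(pp3)=1 -> write in place. 4 ppages; refcounts: pp0:4 pp1:2 pp2:1 pp3:1
Op 7: read(P2, v1) -> 114. No state change.
Op 8: write(P2, v0, 157). refcount(pp0)=4>1 -> COPY to pp4. 5 ppages; refcounts: pp0:3 pp1:2 pp2:1 pp3:1 pp4:1
Op 9: write(P3, v1, 199). refcount(pp1)=2>1 -> COPY to pp5. 6 ppages; refcounts: pp0:3 pp1:1 pp2:1 pp3:1 pp4:1 pp5:1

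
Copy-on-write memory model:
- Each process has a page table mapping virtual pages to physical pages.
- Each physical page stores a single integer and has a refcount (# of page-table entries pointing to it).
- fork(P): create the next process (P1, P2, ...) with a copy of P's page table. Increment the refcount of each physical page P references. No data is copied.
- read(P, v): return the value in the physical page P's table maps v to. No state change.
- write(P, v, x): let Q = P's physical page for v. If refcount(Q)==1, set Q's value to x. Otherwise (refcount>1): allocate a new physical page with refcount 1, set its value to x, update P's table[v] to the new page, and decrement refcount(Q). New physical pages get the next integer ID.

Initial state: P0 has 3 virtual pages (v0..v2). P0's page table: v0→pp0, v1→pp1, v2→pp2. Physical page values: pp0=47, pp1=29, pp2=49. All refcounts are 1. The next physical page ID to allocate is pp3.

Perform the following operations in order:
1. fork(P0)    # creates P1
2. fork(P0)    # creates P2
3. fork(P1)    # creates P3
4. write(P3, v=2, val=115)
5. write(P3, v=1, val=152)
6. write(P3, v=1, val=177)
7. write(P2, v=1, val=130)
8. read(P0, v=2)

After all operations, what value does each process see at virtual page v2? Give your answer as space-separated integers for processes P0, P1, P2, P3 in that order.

Answer: 49 49 49 115

Derivation:
Op 1: fork(P0) -> P1. 3 ppages; refcounts: pp0:2 pp1:2 pp2:2
Op 2: fork(P0) -> P2. 3 ppages; refcounts: pp0:3 pp1:3 pp2:3
Op 3: fork(P1) -> P3. 3 ppages; refcounts: pp0:4 pp1:4 pp2:4
Op 4: write(P3, v2, 115). refcount(pp2)=4>1 -> COPY to pp3. 4 ppages; refcounts: pp0:4 pp1:4 pp2:3 pp3:1
Op 5: write(P3, v1, 152). refcount(pp1)=4>1 -> COPY to pp4. 5 ppages; refcounts: pp0:4 pp1:3 pp2:3 pp3:1 pp4:1
Op 6: write(P3, v1, 177). refcount(pp4)=1 -> write in place. 5 ppages; refcounts: pp0:4 pp1:3 pp2:3 pp3:1 pp4:1
Op 7: write(P2, v1, 130). refcount(pp1)=3>1 -> COPY to pp5. 6 ppages; refcounts: pp0:4 pp1:2 pp2:3 pp3:1 pp4:1 pp5:1
Op 8: read(P0, v2) -> 49. No state change.
P0: v2 -> pp2 = 49
P1: v2 -> pp2 = 49
P2: v2 -> pp2 = 49
P3: v2 -> pp3 = 115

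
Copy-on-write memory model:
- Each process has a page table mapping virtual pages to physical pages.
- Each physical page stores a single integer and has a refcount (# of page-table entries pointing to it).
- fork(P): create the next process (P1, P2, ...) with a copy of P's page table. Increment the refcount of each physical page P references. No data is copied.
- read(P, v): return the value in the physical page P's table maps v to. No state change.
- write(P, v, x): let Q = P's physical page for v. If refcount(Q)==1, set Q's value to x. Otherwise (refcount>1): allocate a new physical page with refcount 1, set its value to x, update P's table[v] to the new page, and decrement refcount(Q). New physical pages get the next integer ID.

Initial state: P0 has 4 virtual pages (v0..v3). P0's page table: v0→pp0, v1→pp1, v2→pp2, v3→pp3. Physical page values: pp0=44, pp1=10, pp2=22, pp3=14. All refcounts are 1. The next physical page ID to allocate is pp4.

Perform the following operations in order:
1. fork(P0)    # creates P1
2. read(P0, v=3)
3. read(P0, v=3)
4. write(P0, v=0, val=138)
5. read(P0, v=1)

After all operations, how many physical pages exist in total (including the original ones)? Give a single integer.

Answer: 5

Derivation:
Op 1: fork(P0) -> P1. 4 ppages; refcounts: pp0:2 pp1:2 pp2:2 pp3:2
Op 2: read(P0, v3) -> 14. No state change.
Op 3: read(P0, v3) -> 14. No state change.
Op 4: write(P0, v0, 138). refcount(pp0)=2>1 -> COPY to pp4. 5 ppages; refcounts: pp0:1 pp1:2 pp2:2 pp3:2 pp4:1
Op 5: read(P0, v1) -> 10. No state change.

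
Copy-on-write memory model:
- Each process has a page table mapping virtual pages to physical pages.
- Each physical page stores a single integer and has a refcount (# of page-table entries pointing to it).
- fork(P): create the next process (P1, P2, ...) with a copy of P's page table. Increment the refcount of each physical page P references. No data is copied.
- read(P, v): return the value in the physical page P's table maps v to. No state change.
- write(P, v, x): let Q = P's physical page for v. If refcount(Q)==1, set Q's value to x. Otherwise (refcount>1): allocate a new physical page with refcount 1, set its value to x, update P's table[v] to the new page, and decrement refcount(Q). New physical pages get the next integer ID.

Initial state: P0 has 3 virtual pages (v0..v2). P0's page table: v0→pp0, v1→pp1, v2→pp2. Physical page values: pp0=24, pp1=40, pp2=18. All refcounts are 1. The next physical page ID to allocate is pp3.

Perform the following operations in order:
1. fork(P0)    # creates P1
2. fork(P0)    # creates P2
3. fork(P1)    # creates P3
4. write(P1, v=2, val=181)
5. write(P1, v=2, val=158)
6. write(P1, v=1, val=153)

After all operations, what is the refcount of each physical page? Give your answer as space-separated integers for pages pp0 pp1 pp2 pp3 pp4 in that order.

Answer: 4 3 3 1 1

Derivation:
Op 1: fork(P0) -> P1. 3 ppages; refcounts: pp0:2 pp1:2 pp2:2
Op 2: fork(P0) -> P2. 3 ppages; refcounts: pp0:3 pp1:3 pp2:3
Op 3: fork(P1) -> P3. 3 ppages; refcounts: pp0:4 pp1:4 pp2:4
Op 4: write(P1, v2, 181). refcount(pp2)=4>1 -> COPY to pp3. 4 ppages; refcounts: pp0:4 pp1:4 pp2:3 pp3:1
Op 5: write(P1, v2, 158). refcount(pp3)=1 -> write in place. 4 ppages; refcounts: pp0:4 pp1:4 pp2:3 pp3:1
Op 6: write(P1, v1, 153). refcount(pp1)=4>1 -> COPY to pp4. 5 ppages; refcounts: pp0:4 pp1:3 pp2:3 pp3:1 pp4:1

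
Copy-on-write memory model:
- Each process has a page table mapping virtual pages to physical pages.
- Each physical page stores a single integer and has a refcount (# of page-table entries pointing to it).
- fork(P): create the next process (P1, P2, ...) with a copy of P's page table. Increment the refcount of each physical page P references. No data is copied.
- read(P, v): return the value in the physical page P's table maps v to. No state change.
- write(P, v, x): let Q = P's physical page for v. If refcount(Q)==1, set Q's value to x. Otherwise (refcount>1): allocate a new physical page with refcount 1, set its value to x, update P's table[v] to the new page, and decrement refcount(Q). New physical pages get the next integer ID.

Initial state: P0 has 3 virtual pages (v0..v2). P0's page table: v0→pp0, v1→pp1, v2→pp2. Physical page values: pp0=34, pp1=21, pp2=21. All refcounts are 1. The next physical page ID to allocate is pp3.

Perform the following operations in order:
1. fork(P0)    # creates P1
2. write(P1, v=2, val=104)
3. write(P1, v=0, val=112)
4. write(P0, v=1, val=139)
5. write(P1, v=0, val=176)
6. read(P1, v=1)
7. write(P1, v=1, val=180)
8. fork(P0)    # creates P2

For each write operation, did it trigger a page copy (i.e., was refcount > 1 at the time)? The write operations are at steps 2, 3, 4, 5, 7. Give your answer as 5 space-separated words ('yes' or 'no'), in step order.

Op 1: fork(P0) -> P1. 3 ppages; refcounts: pp0:2 pp1:2 pp2:2
Op 2: write(P1, v2, 104). refcount(pp2)=2>1 -> COPY to pp3. 4 ppages; refcounts: pp0:2 pp1:2 pp2:1 pp3:1
Op 3: write(P1, v0, 112). refcount(pp0)=2>1 -> COPY to pp4. 5 ppages; refcounts: pp0:1 pp1:2 pp2:1 pp3:1 pp4:1
Op 4: write(P0, v1, 139). refcount(pp1)=2>1 -> COPY to pp5. 6 ppages; refcounts: pp0:1 pp1:1 pp2:1 pp3:1 pp4:1 pp5:1
Op 5: write(P1, v0, 176). refcount(pp4)=1 -> write in place. 6 ppages; refcounts: pp0:1 pp1:1 pp2:1 pp3:1 pp4:1 pp5:1
Op 6: read(P1, v1) -> 21. No state change.
Op 7: write(P1, v1, 180). refcount(pp1)=1 -> write in place. 6 ppages; refcounts: pp0:1 pp1:1 pp2:1 pp3:1 pp4:1 pp5:1
Op 8: fork(P0) -> P2. 6 ppages; refcounts: pp0:2 pp1:1 pp2:2 pp3:1 pp4:1 pp5:2

yes yes yes no no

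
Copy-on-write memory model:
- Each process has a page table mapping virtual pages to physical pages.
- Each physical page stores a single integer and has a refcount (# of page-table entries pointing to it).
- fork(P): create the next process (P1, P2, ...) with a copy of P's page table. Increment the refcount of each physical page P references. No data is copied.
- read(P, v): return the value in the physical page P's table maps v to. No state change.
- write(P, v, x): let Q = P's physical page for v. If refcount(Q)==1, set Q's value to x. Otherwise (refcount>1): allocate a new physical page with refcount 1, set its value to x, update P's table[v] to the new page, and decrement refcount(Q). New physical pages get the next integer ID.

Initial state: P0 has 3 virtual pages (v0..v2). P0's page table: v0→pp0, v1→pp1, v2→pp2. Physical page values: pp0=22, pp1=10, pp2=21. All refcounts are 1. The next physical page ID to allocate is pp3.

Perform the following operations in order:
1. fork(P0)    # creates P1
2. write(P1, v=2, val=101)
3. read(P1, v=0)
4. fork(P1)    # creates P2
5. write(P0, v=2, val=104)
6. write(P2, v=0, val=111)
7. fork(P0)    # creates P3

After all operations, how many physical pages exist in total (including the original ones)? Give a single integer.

Answer: 5

Derivation:
Op 1: fork(P0) -> P1. 3 ppages; refcounts: pp0:2 pp1:2 pp2:2
Op 2: write(P1, v2, 101). refcount(pp2)=2>1 -> COPY to pp3. 4 ppages; refcounts: pp0:2 pp1:2 pp2:1 pp3:1
Op 3: read(P1, v0) -> 22. No state change.
Op 4: fork(P1) -> P2. 4 ppages; refcounts: pp0:3 pp1:3 pp2:1 pp3:2
Op 5: write(P0, v2, 104). refcount(pp2)=1 -> write in place. 4 ppages; refcounts: pp0:3 pp1:3 pp2:1 pp3:2
Op 6: write(P2, v0, 111). refcount(pp0)=3>1 -> COPY to pp4. 5 ppages; refcounts: pp0:2 pp1:3 pp2:1 pp3:2 pp4:1
Op 7: fork(P0) -> P3. 5 ppages; refcounts: pp0:3 pp1:4 pp2:2 pp3:2 pp4:1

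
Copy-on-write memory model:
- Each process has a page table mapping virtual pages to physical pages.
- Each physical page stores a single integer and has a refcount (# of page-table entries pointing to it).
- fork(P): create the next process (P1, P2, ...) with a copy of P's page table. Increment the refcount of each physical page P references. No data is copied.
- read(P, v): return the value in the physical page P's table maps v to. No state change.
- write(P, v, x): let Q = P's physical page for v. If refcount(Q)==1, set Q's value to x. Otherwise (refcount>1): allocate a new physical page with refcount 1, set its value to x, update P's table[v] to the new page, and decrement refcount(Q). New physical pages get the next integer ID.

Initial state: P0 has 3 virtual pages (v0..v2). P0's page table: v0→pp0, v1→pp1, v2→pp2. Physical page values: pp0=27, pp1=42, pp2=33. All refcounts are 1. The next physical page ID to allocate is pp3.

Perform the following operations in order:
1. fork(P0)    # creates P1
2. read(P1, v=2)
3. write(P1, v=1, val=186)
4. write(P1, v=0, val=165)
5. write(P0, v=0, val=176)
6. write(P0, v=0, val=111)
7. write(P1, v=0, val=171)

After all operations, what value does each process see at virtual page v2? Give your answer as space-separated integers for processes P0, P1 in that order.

Answer: 33 33

Derivation:
Op 1: fork(P0) -> P1. 3 ppages; refcounts: pp0:2 pp1:2 pp2:2
Op 2: read(P1, v2) -> 33. No state change.
Op 3: write(P1, v1, 186). refcount(pp1)=2>1 -> COPY to pp3. 4 ppages; refcounts: pp0:2 pp1:1 pp2:2 pp3:1
Op 4: write(P1, v0, 165). refcount(pp0)=2>1 -> COPY to pp4. 5 ppages; refcounts: pp0:1 pp1:1 pp2:2 pp3:1 pp4:1
Op 5: write(P0, v0, 176). refcount(pp0)=1 -> write in place. 5 ppages; refcounts: pp0:1 pp1:1 pp2:2 pp3:1 pp4:1
Op 6: write(P0, v0, 111). refcount(pp0)=1 -> write in place. 5 ppages; refcounts: pp0:1 pp1:1 pp2:2 pp3:1 pp4:1
Op 7: write(P1, v0, 171). refcount(pp4)=1 -> write in place. 5 ppages; refcounts: pp0:1 pp1:1 pp2:2 pp3:1 pp4:1
P0: v2 -> pp2 = 33
P1: v2 -> pp2 = 33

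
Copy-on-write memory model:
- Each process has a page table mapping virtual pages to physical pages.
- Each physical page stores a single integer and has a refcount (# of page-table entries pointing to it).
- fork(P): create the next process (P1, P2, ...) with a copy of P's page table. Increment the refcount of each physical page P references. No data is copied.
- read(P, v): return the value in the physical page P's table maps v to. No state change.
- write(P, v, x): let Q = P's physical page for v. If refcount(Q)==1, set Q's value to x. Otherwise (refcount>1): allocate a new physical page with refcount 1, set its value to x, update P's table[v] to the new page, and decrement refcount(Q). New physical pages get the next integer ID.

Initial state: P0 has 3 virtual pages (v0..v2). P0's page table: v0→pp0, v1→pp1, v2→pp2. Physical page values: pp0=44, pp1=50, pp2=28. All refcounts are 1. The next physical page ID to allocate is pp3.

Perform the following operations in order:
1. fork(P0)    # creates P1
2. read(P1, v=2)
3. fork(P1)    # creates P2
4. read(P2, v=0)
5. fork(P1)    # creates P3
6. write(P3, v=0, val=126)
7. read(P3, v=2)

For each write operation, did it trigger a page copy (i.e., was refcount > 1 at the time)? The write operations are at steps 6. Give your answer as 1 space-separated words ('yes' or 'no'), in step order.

Op 1: fork(P0) -> P1. 3 ppages; refcounts: pp0:2 pp1:2 pp2:2
Op 2: read(P1, v2) -> 28. No state change.
Op 3: fork(P1) -> P2. 3 ppages; refcounts: pp0:3 pp1:3 pp2:3
Op 4: read(P2, v0) -> 44. No state change.
Op 5: fork(P1) -> P3. 3 ppages; refcounts: pp0:4 pp1:4 pp2:4
Op 6: write(P3, v0, 126). refcount(pp0)=4>1 -> COPY to pp3. 4 ppages; refcounts: pp0:3 pp1:4 pp2:4 pp3:1
Op 7: read(P3, v2) -> 28. No state change.

yes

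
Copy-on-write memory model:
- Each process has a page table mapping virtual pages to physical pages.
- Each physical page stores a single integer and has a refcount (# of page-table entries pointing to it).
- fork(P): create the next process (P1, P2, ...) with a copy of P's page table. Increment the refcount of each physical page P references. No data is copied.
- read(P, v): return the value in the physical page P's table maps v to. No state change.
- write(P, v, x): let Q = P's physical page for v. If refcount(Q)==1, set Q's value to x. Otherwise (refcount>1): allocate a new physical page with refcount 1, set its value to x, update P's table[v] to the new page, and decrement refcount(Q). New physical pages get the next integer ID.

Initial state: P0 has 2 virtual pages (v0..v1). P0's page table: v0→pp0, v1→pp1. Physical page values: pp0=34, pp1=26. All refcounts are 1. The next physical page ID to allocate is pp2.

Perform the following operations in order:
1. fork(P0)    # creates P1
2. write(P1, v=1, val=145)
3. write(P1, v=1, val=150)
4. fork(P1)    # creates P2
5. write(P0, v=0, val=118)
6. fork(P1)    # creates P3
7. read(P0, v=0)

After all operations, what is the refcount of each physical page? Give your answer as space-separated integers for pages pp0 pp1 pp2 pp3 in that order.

Answer: 3 1 3 1

Derivation:
Op 1: fork(P0) -> P1. 2 ppages; refcounts: pp0:2 pp1:2
Op 2: write(P1, v1, 145). refcount(pp1)=2>1 -> COPY to pp2. 3 ppages; refcounts: pp0:2 pp1:1 pp2:1
Op 3: write(P1, v1, 150). refcount(pp2)=1 -> write in place. 3 ppages; refcounts: pp0:2 pp1:1 pp2:1
Op 4: fork(P1) -> P2. 3 ppages; refcounts: pp0:3 pp1:1 pp2:2
Op 5: write(P0, v0, 118). refcount(pp0)=3>1 -> COPY to pp3. 4 ppages; refcounts: pp0:2 pp1:1 pp2:2 pp3:1
Op 6: fork(P1) -> P3. 4 ppages; refcounts: pp0:3 pp1:1 pp2:3 pp3:1
Op 7: read(P0, v0) -> 118. No state change.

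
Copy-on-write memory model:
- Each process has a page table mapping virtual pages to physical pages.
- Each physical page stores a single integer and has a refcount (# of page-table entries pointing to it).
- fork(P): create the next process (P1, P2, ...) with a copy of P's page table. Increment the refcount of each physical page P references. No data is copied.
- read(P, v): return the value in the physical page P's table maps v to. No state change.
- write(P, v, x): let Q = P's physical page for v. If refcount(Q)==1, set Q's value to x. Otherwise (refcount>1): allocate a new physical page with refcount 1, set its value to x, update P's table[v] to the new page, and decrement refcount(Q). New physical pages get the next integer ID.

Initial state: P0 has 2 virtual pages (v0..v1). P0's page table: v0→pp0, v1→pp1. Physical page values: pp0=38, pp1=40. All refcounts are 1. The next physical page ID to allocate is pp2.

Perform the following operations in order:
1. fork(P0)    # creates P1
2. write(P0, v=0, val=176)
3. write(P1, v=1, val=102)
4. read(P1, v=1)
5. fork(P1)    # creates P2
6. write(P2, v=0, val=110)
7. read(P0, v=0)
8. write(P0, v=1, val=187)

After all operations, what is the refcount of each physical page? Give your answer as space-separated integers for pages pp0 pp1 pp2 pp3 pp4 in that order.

Op 1: fork(P0) -> P1. 2 ppages; refcounts: pp0:2 pp1:2
Op 2: write(P0, v0, 176). refcount(pp0)=2>1 -> COPY to pp2. 3 ppages; refcounts: pp0:1 pp1:2 pp2:1
Op 3: write(P1, v1, 102). refcount(pp1)=2>1 -> COPY to pp3. 4 ppages; refcounts: pp0:1 pp1:1 pp2:1 pp3:1
Op 4: read(P1, v1) -> 102. No state change.
Op 5: fork(P1) -> P2. 4 ppages; refcounts: pp0:2 pp1:1 pp2:1 pp3:2
Op 6: write(P2, v0, 110). refcount(pp0)=2>1 -> COPY to pp4. 5 ppages; refcounts: pp0:1 pp1:1 pp2:1 pp3:2 pp4:1
Op 7: read(P0, v0) -> 176. No state change.
Op 8: write(P0, v1, 187). refcount(pp1)=1 -> write in place. 5 ppages; refcounts: pp0:1 pp1:1 pp2:1 pp3:2 pp4:1

Answer: 1 1 1 2 1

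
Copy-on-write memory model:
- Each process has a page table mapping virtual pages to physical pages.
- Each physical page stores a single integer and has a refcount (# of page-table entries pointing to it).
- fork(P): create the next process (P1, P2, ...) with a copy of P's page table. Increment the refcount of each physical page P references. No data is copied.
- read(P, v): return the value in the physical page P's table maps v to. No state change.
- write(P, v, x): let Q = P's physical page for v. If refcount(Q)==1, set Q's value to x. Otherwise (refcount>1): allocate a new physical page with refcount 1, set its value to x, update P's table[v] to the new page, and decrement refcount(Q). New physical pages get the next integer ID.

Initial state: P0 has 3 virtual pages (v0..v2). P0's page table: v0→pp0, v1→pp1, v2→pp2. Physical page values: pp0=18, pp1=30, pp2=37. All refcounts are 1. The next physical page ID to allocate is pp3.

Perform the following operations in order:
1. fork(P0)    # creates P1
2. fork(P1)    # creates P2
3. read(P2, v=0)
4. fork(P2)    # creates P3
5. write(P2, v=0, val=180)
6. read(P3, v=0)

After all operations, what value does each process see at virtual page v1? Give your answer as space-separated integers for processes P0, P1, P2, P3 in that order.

Answer: 30 30 30 30

Derivation:
Op 1: fork(P0) -> P1. 3 ppages; refcounts: pp0:2 pp1:2 pp2:2
Op 2: fork(P1) -> P2. 3 ppages; refcounts: pp0:3 pp1:3 pp2:3
Op 3: read(P2, v0) -> 18. No state change.
Op 4: fork(P2) -> P3. 3 ppages; refcounts: pp0:4 pp1:4 pp2:4
Op 5: write(P2, v0, 180). refcount(pp0)=4>1 -> COPY to pp3. 4 ppages; refcounts: pp0:3 pp1:4 pp2:4 pp3:1
Op 6: read(P3, v0) -> 18. No state change.
P0: v1 -> pp1 = 30
P1: v1 -> pp1 = 30
P2: v1 -> pp1 = 30
P3: v1 -> pp1 = 30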